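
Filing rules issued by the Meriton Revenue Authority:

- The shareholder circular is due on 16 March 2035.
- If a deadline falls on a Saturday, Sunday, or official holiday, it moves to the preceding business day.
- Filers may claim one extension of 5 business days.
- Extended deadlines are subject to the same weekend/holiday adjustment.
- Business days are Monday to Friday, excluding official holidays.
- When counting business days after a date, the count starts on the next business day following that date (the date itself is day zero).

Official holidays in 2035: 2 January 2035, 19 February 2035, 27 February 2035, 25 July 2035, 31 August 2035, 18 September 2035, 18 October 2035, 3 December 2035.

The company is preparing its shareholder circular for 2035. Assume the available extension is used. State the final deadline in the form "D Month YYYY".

The stated deadline is 16 March 2035.
16 March 2035 is a Friday and not a listed holiday, so it stands.
The 5-business-day extension runs from 16 March 2035 to 23 March 2035.
23 March 2035 is a Friday and not a listed holiday, so it stands.
So the filing is due 23 March 2035.

23 March 2035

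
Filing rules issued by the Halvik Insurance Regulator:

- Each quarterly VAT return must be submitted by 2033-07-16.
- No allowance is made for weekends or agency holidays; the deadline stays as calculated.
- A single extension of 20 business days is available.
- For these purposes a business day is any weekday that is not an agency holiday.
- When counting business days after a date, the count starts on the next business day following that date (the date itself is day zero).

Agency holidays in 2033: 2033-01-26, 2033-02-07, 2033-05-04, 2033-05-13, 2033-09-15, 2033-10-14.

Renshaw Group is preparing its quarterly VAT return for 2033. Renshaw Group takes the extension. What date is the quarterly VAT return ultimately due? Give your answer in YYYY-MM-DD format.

The statutory due date is 2033-07-16.
2033-07-16 falls on a Saturday. The rules make no weekend/holiday allowance, so it remains 2033-07-16.
The 20-business-day extension runs from 2033-07-16 to 2033-08-12.
2033-08-12 falls on a Friday. The rules make no weekend/holiday allowance, so it remains 2033-08-12.
The final due date is 2033-08-12.

2033-08-12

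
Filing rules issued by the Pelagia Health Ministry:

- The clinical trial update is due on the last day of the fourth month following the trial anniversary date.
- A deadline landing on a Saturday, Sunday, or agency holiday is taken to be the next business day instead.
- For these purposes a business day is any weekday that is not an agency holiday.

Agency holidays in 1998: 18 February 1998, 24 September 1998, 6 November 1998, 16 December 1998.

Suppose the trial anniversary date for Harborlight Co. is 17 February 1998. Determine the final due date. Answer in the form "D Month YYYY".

The fourth month after 17 February 1998 is June 1998, whose last day is 30 June 1998.
30 June 1998 (Tuesday) is already a business day.
Deadline: 30 June 1998.

30 June 1998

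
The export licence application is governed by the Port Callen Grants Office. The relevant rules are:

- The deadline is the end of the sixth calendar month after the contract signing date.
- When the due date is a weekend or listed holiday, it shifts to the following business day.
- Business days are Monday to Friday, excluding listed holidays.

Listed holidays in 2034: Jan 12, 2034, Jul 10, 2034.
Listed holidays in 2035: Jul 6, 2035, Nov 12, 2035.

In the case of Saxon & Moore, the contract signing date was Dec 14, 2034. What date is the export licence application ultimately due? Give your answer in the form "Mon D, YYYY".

The sixth month after Dec 14, 2034 is June 2035, whose last day is Jun 30, 2035.
Because Jun 30, 2035 is a Saturday, the deadline becomes Jul 2, 2035 (Monday).
Deadline: Jul 2, 2035.

Jul 2, 2035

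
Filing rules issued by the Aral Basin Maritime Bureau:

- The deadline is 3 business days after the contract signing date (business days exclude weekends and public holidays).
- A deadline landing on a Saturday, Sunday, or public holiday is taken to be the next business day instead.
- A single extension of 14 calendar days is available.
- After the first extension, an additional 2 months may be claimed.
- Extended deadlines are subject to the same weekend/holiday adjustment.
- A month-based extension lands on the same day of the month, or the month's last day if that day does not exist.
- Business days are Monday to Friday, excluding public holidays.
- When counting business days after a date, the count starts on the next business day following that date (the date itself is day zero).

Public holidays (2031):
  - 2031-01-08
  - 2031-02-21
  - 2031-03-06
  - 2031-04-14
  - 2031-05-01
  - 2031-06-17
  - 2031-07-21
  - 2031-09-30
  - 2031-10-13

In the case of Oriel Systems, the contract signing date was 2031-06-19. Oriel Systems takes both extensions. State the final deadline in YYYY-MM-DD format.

Counting 3 business days after 2031-06-19 (skipping weekends and listed holidays) reaches 2031-06-24.
2031-06-24 is a Tuesday and not a listed holiday, so it stands.
Add the 14 calendar-day extension to 2031-06-24: 2031-07-08.
2031-07-08 falls on a Tuesday, which is a business day, so no adjustment is needed.
The 2 months extension carries 2031-07-08 to 2031-09-08.
Since 2031-09-08 is a Monday and not a holiday, the date is unchanged.
Final deadline: 2031-09-08.

2031-09-08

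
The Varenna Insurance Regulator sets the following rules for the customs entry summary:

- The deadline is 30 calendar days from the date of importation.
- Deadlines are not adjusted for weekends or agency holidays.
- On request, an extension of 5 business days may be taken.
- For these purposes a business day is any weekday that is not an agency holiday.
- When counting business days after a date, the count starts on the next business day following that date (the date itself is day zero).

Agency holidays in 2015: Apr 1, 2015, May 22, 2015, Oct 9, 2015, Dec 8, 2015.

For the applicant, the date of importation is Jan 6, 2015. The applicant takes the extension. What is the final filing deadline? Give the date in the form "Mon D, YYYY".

Feb 12, 2015

Trigger date Jan 6, 2015 + 30 calendar days = Feb 5, 2015.
No adjustment is made for weekends or holidays, so Feb 5, 2015 stands.
The 5-business-day extension runs from Feb 5, 2015 to Feb 12, 2015.
Feb 12, 2015 falls on a Thursday. The rules make no weekend/holiday allowance, so it remains Feb 12, 2015.
Deadline: Feb 12, 2015.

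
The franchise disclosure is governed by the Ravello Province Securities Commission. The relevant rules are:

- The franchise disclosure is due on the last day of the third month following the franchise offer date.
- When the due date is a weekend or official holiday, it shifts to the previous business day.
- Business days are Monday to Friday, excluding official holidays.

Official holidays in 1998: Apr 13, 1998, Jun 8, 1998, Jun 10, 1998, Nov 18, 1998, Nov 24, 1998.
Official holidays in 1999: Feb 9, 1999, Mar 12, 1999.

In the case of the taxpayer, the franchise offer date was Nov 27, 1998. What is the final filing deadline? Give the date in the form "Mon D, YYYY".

Feb 26, 1999

3 months after Nov 27, 1998 is February 1999; that month ends on Feb 28, 1999.
Because Feb 28, 1999 is a Sunday, the deadline becomes Feb 26, 1999 (Friday).
The final due date is Feb 26, 1999.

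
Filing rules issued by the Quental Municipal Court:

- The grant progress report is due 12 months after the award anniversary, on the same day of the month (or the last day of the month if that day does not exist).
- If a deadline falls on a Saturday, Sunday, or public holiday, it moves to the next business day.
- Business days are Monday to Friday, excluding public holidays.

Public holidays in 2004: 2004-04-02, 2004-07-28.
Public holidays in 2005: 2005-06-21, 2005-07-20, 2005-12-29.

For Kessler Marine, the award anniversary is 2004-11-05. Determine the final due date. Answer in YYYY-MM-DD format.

2005-11-07

Moving 12 months forward from 2004-11-05 on the corresponding day gives 2005-11-05.
2005-11-05 is a Saturday; the next business day is 2005-11-07 (Monday).
Final deadline: 2005-11-07.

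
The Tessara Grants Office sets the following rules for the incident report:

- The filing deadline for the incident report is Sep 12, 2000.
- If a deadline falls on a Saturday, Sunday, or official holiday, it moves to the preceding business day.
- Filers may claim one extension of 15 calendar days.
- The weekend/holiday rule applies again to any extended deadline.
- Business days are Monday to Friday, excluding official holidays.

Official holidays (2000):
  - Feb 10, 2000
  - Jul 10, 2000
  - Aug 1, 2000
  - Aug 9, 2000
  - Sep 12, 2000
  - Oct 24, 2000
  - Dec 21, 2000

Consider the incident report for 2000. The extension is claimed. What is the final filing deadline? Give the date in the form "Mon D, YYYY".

Start from the fixed due date, Sep 12, 2000.
Sep 12, 2000 falls on a listed holiday. Rolling to the preceding business day gives Sep 11, 2000, a Monday.
With the 15-day extension, Sep 11, 2000 becomes Sep 26, 2000.
Sep 26, 2000 is a Tuesday and not a listed holiday, so it stands.
So the filing is due Sep 26, 2000.

Sep 26, 2000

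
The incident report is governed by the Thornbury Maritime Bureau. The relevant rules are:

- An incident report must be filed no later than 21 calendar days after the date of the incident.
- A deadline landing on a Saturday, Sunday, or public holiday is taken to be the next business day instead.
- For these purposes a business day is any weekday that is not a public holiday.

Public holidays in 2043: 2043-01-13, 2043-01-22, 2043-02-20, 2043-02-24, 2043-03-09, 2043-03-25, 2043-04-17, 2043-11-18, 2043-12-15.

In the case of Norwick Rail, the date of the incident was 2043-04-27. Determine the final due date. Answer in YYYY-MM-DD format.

2043-05-18

21 calendar days after 2043-04-27 is 2043-05-18.
2043-05-18 is a Monday and not a listed holiday, so it stands.
The final due date is 2043-05-18.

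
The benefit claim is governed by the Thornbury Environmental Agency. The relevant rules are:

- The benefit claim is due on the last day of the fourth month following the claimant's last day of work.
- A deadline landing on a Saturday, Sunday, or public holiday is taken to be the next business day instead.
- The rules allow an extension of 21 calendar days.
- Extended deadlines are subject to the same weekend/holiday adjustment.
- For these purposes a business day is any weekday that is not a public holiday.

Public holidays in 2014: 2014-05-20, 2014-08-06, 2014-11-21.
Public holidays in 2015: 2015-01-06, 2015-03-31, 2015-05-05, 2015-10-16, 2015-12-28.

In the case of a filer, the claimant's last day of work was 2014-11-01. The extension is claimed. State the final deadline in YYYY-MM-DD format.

2015-04-22

The fourth month after 2014-11-01 is March 2015, whose last day is 2015-03-31.
2015-03-31 falls on a listed holiday. Rolling to the next business day gives 2015-04-01, a Wednesday.
Add the 21 calendar-day extension to 2015-04-01: 2015-04-22.
2015-04-22 (Wednesday) is already a business day.
Final deadline: 2015-04-22.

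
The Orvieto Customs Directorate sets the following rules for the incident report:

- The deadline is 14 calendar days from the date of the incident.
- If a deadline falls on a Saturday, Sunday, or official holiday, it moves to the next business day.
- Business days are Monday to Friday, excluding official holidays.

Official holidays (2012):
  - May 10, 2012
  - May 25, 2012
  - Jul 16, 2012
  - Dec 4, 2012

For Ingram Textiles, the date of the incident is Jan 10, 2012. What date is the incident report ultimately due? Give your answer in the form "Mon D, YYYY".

Trigger date Jan 10, 2012 + 14 calendar days = Jan 24, 2012.
Jan 24, 2012 is a Tuesday and not a listed holiday, so it stands.
So the filing is due Jan 24, 2012.

Jan 24, 2012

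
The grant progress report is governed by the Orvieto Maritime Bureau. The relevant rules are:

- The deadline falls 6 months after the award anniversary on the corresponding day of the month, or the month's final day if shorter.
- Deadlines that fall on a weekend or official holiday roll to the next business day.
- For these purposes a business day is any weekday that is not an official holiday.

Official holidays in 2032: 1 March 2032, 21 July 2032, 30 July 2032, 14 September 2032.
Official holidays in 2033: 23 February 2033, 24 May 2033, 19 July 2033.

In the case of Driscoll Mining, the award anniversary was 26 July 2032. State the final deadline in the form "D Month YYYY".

Moving 6 months forward from 26 July 2032 on the corresponding day gives 26 January 2033.
26 January 2033 falls on a Wednesday, which is a business day, so no adjustment is needed.
So the filing is due 26 January 2033.

26 January 2033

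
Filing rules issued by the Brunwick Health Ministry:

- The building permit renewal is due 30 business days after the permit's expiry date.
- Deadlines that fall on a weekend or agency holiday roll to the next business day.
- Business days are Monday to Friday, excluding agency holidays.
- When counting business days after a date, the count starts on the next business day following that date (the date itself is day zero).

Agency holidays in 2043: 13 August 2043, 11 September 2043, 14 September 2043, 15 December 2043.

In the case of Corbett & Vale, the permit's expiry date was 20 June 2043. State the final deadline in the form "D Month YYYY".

31 July 2043

Starting the day after 20 June 2043 and counting 30 business days lands on 31 July 2043.
31 July 2043 is a Friday and not a listed holiday, so it stands.
Deadline: 31 July 2043.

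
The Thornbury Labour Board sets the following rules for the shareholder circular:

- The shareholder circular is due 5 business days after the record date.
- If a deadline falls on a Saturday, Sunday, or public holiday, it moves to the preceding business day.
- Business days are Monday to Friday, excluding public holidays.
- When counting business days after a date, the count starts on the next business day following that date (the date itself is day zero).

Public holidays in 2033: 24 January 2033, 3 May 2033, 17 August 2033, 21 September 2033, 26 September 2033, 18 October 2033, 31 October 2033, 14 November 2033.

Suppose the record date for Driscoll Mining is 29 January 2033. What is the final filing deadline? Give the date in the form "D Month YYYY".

4 February 2033

Starting the day after 29 January 2033 and counting 5 business days lands on 4 February 2033.
Since 4 February 2033 is a Friday and not a holiday, the date is unchanged.
So the filing is due 4 February 2033.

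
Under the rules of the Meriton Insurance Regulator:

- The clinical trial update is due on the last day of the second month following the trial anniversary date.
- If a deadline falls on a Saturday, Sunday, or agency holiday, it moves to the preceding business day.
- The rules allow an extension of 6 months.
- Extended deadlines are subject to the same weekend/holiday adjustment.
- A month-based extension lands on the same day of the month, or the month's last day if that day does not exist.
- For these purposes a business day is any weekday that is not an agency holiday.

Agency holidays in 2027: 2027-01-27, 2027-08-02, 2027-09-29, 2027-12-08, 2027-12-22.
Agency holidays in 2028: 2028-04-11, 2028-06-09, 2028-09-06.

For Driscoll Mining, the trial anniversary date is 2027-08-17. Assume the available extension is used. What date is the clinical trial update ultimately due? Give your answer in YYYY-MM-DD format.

The second month after 2027-08-17 is October 2027, whose last day is 2027-10-31.
Because 2027-10-31 is a Sunday, the deadline becomes 2027-10-29 (Friday).
Add 6 months to 2027-10-29: 2028-04-29.
2028-04-29 is a Saturday, so it moves to the preceding business day, 2028-04-28 (Friday).
The final due date is 2028-04-28.

2028-04-28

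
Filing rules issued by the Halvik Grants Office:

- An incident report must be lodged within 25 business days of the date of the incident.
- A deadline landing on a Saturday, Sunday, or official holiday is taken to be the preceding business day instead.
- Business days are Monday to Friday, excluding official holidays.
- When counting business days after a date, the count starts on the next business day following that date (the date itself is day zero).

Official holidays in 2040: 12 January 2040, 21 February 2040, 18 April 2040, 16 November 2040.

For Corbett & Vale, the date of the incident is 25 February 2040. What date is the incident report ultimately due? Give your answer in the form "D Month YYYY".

30 March 2040

25 business days after 25 February 2040, excluding weekends and holidays, is 30 March 2040.
30 March 2040 is a Friday and not a listed holiday, so it stands.
Deadline: 30 March 2040.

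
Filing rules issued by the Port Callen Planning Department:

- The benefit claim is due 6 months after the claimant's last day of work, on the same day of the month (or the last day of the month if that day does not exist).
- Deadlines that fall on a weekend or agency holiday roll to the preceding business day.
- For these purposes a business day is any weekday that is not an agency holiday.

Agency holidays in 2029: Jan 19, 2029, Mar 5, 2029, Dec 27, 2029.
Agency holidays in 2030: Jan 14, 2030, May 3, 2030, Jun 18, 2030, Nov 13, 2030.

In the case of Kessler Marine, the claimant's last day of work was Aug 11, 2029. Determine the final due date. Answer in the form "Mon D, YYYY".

6 months from Aug 11, 2029 is Feb 11, 2030.
Feb 11, 2030 falls on a Monday, which is a business day, so no adjustment is needed.
Final deadline: Feb 11, 2030.

Feb 11, 2030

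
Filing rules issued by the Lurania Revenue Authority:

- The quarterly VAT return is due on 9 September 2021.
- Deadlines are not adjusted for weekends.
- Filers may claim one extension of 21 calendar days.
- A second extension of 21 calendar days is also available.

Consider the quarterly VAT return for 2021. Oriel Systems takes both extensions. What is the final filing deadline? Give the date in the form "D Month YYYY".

21 October 2021

The stated deadline is 9 September 2021.
9 September 2021 falls on a Thursday. The rules make no weekend/holiday allowance, so it remains 9 September 2021.
With the 21-day extension, 9 September 2021 becomes 30 September 2021.
No adjustment is made for weekends or holidays, so 30 September 2021 stands.
Applying the 21-calendar-day extension: 30 September 2021 + 21 days = 21 October 2021.
21 October 2021 is a Thursday; no weekend or holiday adjustment applies.
Deadline: 21 October 2021.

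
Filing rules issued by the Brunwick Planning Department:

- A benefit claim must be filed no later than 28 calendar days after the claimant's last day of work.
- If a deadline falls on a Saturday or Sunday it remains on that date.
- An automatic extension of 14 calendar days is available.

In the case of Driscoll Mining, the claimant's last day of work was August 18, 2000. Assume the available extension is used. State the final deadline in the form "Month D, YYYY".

28 calendar days after August 18, 2000 is September 15, 2000.
September 15, 2000 is a Friday; no weekend or holiday adjustment applies.
The 14-calendar-day extension moves the deadline from September 15, 2000 to September 29, 2000.
No adjustment is made for weekends or holidays, so September 29, 2000 stands.
The final due date is September 29, 2000.

September 29, 2000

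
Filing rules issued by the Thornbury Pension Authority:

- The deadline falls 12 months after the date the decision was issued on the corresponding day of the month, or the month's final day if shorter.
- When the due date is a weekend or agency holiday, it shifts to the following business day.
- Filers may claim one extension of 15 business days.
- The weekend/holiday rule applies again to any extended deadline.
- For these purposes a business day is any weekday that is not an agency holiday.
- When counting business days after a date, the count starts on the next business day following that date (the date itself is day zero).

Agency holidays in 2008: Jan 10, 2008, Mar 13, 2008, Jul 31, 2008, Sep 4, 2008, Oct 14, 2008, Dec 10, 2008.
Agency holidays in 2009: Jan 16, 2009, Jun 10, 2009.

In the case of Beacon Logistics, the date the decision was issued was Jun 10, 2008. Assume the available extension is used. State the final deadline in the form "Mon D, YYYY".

Moving 12 months forward from Jun 10, 2008 on the corresponding day gives Jun 10, 2009.
Jun 10, 2009 is a listed holiday; the next business day is Jun 11, 2009 (Thursday).
The 15-business-day extension runs from Jun 11, 2009 to Jul 2, 2009.
Since Jul 2, 2009 is a Thursday and not a holiday, the date is unchanged.
So the filing is due Jul 2, 2009.

Jul 2, 2009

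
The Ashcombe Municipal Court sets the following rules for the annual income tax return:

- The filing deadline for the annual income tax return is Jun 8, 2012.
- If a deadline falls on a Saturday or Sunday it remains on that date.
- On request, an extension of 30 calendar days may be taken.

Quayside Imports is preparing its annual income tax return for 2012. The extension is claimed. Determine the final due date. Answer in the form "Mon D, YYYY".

The stated deadline is Jun 8, 2012.
Jun 8, 2012 is a Friday; no weekend or holiday adjustment applies.
Applying the 30-calendar-day extension: Jun 8, 2012 + 30 days = Jul 8, 2012.
No adjustment is made for weekends or holidays, so Jul 8, 2012 stands.
So the filing is due Jul 8, 2012.

Jul 8, 2012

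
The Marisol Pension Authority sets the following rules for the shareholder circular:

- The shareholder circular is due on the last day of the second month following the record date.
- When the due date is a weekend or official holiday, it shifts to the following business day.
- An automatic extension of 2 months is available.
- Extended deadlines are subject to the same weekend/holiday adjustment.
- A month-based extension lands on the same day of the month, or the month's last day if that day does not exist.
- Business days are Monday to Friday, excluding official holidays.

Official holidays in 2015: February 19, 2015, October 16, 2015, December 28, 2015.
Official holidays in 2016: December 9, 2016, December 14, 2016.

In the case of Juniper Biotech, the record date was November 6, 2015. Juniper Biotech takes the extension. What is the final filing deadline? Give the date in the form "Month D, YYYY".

The second month after November 6, 2015 is January 2016, whose last day is January 31, 2016.
January 31, 2016 is a Sunday; the next business day is February 1, 2016 (Monday).
The 2 months extension carries February 1, 2016 to April 1, 2016.
Since April 1, 2016 is a Friday and not a holiday, the date is unchanged.
The final due date is April 1, 2016.

April 1, 2016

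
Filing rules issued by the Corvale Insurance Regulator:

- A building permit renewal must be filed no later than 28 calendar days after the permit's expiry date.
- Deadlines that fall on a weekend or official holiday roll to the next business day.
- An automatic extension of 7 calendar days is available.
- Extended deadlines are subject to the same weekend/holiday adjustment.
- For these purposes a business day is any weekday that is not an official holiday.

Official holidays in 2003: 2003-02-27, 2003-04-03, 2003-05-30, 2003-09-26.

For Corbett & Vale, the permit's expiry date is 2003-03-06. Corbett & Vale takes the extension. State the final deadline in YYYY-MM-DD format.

From 2003-03-06, 28 calendar days later is 2003-04-03.
Because 2003-04-03 is a listed holiday, the deadline becomes 2003-04-04 (Friday).
Applying the 7-calendar-day extension: 2003-04-04 + 7 days = 2003-04-11.
2003-04-11 falls on a Friday, which is a business day, so no adjustment is needed.
Deadline: 2003-04-11.

2003-04-11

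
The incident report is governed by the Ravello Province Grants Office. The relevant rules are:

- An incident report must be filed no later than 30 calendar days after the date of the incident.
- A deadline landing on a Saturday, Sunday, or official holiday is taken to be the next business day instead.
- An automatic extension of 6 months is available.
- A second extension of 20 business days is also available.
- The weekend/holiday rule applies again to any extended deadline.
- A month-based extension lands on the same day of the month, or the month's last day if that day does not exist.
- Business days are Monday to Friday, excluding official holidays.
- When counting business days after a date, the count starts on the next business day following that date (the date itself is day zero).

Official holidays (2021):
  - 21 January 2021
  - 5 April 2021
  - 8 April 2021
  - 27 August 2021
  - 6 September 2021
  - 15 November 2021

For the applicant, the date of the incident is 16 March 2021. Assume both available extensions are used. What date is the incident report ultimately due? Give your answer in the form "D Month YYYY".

30 calendar days after 16 March 2021 is 15 April 2021.
15 April 2021 falls on a Thursday, which is a business day, so no adjustment is needed.
Applying the 6 months extension: 6 months after 15 April 2021 is 15 October 2021.
15 October 2021 (Friday) is already a business day.
Applying the 20-business-day extension: 20 business days after 15 October 2021 is 12 November 2021.
12 November 2021 is a Friday and not a listed holiday, so it stands.
The final due date is 12 November 2021.

12 November 2021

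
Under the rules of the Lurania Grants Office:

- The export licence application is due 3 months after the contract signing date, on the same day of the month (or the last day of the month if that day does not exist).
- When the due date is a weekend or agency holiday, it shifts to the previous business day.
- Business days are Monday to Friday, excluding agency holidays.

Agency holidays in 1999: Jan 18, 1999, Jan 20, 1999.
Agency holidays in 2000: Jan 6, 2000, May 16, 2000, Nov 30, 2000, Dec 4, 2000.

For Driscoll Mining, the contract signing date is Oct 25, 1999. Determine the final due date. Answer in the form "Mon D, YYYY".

Jan 25, 2000

Moving 3 months forward from Oct 25, 1999 on the corresponding day gives Jan 25, 2000.
Jan 25, 2000 falls on a Tuesday, which is a business day, so no adjustment is needed.
Deadline: Jan 25, 2000.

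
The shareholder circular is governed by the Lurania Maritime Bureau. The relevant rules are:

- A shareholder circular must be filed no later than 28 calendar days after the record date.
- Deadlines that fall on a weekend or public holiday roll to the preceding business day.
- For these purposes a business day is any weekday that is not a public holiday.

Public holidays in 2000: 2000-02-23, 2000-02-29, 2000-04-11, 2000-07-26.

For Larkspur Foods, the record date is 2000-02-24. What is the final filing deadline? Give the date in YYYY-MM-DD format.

2000-03-23

Adding 28 calendar days to 2000-02-24 gives 2000-03-23.
2000-03-23 falls on a Thursday, which is a business day, so no adjustment is needed.
Deadline: 2000-03-23.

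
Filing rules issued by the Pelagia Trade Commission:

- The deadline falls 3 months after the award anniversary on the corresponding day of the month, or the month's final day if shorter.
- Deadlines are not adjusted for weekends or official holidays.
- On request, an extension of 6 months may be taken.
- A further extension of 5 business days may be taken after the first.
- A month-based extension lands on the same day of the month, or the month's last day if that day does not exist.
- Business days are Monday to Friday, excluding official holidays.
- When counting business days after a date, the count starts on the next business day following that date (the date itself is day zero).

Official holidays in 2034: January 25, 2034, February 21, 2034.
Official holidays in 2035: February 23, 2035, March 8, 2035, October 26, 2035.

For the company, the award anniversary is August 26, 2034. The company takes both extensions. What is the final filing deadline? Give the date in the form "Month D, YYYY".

3 months from August 26, 2034 is November 26, 2034.
November 26, 2034 is a Sunday; no weekend or holiday adjustment applies.
Add 6 months to November 26, 2034: May 26, 2035.
No adjustment is made for weekends or holidays, so May 26, 2035 stands.
The 5-business-day extension runs from May 26, 2035 to June 1, 2035.
June 1, 2035 falls on a Friday. The rules make no weekend/holiday allowance, so it remains June 1, 2035.
So the filing is due June 1, 2035.

June 1, 2035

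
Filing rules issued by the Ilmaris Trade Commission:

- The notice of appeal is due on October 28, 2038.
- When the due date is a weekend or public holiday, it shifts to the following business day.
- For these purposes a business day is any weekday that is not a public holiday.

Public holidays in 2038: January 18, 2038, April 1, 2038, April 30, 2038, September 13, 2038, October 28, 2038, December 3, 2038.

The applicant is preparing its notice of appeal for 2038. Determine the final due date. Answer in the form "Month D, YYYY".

October 29, 2038

The statutory due date is October 28, 2038.
October 28, 2038 is a listed holiday, so it moves to the next business day, October 29, 2038 (Friday).
Final deadline: October 29, 2038.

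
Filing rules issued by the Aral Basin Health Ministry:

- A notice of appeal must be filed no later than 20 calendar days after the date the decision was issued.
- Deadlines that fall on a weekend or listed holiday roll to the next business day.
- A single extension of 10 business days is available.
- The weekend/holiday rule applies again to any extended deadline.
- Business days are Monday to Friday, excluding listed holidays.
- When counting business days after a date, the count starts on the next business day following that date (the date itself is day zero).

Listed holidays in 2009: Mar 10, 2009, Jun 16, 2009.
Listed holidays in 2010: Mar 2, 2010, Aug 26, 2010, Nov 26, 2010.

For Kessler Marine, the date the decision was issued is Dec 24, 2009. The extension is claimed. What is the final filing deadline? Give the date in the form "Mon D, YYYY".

Jan 27, 2010

20 calendar days after Dec 24, 2009 is Jan 13, 2010.
Jan 13, 2010 falls on a Wednesday, which is a business day, so no adjustment is needed.
The 10-business-day extension runs from Jan 13, 2010 to Jan 27, 2010.
Jan 27, 2010 (Wednesday) is already a business day.
The final due date is Jan 27, 2010.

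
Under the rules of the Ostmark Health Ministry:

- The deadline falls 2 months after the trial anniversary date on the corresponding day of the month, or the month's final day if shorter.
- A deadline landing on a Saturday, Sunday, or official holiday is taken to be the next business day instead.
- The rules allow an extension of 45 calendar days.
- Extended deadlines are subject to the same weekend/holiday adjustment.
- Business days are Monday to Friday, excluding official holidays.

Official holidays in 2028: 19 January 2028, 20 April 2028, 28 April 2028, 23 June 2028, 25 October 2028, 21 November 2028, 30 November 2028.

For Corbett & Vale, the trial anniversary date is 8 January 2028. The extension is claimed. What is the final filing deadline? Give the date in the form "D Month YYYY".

2 months from 8 January 2028 is 8 March 2028.
Since 8 March 2028 is a Wednesday and not a holiday, the date is unchanged.
The 45-calendar-day extension moves the deadline from 8 March 2028 to 22 April 2028.
22 April 2028 falls on a Saturday. Rolling to the next business day gives 24 April 2028, a Monday.
The final due date is 24 April 2028.

24 April 2028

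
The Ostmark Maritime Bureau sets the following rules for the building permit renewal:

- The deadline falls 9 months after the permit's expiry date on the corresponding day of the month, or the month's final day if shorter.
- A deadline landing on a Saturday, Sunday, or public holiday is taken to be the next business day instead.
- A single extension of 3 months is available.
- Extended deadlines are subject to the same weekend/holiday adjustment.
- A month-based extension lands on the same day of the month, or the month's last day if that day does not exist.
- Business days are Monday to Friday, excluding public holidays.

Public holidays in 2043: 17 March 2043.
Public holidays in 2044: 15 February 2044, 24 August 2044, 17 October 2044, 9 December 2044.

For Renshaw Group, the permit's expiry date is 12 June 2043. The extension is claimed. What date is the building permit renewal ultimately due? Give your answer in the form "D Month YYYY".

14 June 2044

9 months after 12 June 2043, on the same day of the month, is 12 March 2044.
12 March 2044 is a Saturday, so it moves to the next business day, 14 March 2044 (Monday).
Add 3 months to 14 March 2044: 14 June 2044.
14 June 2044 is a Tuesday and not a listed holiday, so it stands.
Final deadline: 14 June 2044.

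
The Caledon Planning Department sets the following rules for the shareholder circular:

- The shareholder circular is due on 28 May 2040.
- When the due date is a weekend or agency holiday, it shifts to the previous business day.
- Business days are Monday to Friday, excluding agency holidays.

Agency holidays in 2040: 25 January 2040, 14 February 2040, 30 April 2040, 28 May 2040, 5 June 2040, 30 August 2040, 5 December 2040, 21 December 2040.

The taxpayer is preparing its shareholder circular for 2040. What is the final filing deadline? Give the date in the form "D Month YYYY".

25 May 2040

Start from the fixed due date, 28 May 2040.
28 May 2040 is a listed holiday, so it moves to the preceding business day, 25 May 2040 (Friday).
Deadline: 25 May 2040.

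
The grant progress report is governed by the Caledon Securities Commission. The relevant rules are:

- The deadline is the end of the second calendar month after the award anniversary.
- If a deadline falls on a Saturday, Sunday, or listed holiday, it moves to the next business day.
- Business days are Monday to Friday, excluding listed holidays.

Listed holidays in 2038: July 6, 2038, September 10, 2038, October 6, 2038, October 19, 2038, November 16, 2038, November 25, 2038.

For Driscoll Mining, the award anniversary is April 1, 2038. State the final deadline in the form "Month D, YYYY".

June 30, 2038

The second month after April 1, 2038 is June 2038, whose last day is June 30, 2038.
Since June 30, 2038 is a Wednesday and not a holiday, the date is unchanged.
The final due date is June 30, 2038.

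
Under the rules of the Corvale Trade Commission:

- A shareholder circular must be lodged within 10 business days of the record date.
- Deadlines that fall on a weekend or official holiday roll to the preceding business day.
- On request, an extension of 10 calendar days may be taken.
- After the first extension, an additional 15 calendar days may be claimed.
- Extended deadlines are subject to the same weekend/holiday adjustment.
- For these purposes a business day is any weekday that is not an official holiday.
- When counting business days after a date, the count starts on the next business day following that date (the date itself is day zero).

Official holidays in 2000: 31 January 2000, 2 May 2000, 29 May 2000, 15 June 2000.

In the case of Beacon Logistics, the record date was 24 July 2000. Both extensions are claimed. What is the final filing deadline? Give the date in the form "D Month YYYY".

1 September 2000

Starting the day after 24 July 2000 and counting 10 business days lands on 7 August 2000.
Since 7 August 2000 is a Monday and not a holiday, the date is unchanged.
With the 10-day extension, 7 August 2000 becomes 17 August 2000.
Since 17 August 2000 is a Thursday and not a holiday, the date is unchanged.
Add the 15 calendar-day extension to 17 August 2000: 1 September 2000.
1 September 2000 is a Friday and not a listed holiday, so it stands.
The final due date is 1 September 2000.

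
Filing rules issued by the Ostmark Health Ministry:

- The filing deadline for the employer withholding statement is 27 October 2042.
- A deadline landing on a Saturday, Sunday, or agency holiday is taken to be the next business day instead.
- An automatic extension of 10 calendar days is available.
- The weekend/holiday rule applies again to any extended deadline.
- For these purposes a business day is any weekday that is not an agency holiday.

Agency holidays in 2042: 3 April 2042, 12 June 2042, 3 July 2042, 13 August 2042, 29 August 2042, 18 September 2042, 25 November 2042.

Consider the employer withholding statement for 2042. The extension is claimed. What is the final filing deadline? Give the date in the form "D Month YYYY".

Start from the fixed due date, 27 October 2042.
27 October 2042 (Monday) is already a business day.
With the 10-day extension, 27 October 2042 becomes 6 November 2042.
6 November 2042 (Thursday) is already a business day.
Deadline: 6 November 2042.

6 November 2042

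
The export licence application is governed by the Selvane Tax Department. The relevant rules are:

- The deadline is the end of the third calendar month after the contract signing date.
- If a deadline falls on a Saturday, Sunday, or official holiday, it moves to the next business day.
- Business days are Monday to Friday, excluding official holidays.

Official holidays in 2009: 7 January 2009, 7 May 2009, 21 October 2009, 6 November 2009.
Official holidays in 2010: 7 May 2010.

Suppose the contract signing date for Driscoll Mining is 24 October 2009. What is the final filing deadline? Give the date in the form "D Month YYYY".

The third month after 24 October 2009 is January 2010, whose last day is 31 January 2010.
Because 31 January 2010 is a Sunday, the deadline becomes 1 February 2010 (Monday).
So the filing is due 1 February 2010.

1 February 2010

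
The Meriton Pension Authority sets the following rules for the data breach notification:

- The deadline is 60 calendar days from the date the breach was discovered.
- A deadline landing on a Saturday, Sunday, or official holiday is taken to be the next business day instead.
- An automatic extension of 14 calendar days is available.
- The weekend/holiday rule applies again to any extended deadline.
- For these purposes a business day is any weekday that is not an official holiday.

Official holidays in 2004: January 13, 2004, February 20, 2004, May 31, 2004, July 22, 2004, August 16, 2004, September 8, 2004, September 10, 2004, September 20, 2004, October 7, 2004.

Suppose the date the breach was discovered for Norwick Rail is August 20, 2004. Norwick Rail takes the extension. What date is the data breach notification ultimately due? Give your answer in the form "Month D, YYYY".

November 2, 2004

60 calendar days after August 20, 2004 is October 19, 2004.
Since October 19, 2004 is a Tuesday and not a holiday, the date is unchanged.
Add the 14 calendar-day extension to October 19, 2004: November 2, 2004.
November 2, 2004 is a Tuesday and not a listed holiday, so it stands.
So the filing is due November 2, 2004.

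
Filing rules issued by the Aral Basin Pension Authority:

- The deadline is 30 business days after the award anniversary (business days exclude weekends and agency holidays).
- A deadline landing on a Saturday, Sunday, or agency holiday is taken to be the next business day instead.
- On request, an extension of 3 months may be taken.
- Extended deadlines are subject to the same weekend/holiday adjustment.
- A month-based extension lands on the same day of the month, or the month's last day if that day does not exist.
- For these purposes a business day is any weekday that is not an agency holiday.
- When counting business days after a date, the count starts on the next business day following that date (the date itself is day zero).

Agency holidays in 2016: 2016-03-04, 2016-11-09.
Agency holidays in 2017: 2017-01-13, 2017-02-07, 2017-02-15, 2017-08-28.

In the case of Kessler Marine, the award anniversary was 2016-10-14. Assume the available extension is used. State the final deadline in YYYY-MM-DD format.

30 business days after 2016-10-14, excluding weekends and holidays, is 2016-11-28.
2016-11-28 (Monday) is already a business day.
Add 3 months to 2016-11-28: 2017-02-28.
2017-02-28 falls on a Tuesday, which is a business day, so no adjustment is needed.
The final due date is 2017-02-28.

2017-02-28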